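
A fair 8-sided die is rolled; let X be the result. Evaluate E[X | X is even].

5

Given X is even, X is equally likely to be any of {2, 4, 6, 8}.
E[X | X is even] = (2 + 4 + 6 + 8) / 4 = 5.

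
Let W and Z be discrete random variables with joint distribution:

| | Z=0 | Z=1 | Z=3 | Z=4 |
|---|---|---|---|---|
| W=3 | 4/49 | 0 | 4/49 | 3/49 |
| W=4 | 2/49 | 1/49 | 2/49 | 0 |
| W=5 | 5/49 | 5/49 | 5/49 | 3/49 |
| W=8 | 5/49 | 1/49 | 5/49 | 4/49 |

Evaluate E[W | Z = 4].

P(Z = 4) = 10/49.
Σ W·P over the event = 3·(3/49) + 5·(3/49) + 8·(4/49) = 8/7.
E[W | Z = 4] = (8/7) / (10/49) = 28/5.

28/5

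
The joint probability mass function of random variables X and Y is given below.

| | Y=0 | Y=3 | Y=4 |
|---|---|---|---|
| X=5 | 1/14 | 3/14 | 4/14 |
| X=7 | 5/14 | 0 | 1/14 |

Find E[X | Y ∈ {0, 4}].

67/11

P(Y ∈ {0, 4}) = 11/14.
Σ X·P over the event = 5·(1/14) + 5·(4/14) + 7·(5/14) + 7·(1/14) = 67/14.
E[X | Y ∈ {0, 4}] = (67/14) / (11/14) = 67/11.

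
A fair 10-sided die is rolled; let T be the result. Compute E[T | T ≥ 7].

Given T ≥ 7, T is equally likely to be any of {7, 8, 9, 10}.
E[T | T ≥ 7] = (7 + 8 + 9 + 10) / 4 = 17/2.

17/2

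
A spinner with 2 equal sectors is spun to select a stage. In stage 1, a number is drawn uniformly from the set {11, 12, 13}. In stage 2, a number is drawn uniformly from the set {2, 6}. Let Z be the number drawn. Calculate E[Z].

E[Z | stage 1] = (11+12+13)/3 = 12.
E[Z | stage 2] = (2+6)/2 = 4.
E[Z] = (1/2)·(12) + (1/2)·(4) = 8.

8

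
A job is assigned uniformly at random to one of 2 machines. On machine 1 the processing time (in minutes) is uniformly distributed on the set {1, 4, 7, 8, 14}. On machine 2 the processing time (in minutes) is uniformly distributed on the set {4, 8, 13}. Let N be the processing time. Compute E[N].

E[N | machine 1] = (1+4+7+8+14)/5 = 34/5.
E[N | machine 2] = (4+8+13)/3 = 25/3.
E[N] = (1/2)·(34/5) + (1/2)·(25/3) = 227/30.

227/30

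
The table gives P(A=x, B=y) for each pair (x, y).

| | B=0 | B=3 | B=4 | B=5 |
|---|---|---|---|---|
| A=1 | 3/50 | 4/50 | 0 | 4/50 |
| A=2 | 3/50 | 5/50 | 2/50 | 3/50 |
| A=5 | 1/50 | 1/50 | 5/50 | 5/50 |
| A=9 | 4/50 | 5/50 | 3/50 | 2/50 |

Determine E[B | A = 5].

P(A = 5) = 6/25.
Σ B·P over the event = 0·(1/50) + 3·(1/50) + 4·(5/50) + 5·(5/50) = 24/25.
E[B | A = 5] = (24/25) / (6/25) = 4.

4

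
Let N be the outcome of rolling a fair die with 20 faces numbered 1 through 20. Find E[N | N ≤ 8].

Given N ≤ 8, N is equally likely to be any of {1, 2, 3, 4, 5, 6, 7, 8}.
E[N | N ≤ 8] = (1 + 2 + 3 + 4 + 5 + 6 + 7 + 8) / 8 = 9/2.

9/2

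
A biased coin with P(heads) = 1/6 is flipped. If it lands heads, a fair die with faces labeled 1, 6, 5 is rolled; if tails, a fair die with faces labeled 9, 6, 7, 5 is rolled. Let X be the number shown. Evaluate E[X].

151/24

E[X | heads] = (1+6+5)/3 = 4.
E[X | tails] = (9+6+7+5)/4 = 27/4.
E[X] = (1/6)·(4) + (5/6)·(27/4) = 151/24.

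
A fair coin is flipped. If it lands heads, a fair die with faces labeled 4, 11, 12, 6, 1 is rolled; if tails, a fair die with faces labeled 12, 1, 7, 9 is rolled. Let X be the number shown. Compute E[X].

281/40

E[X | heads] = (4+11+12+6+1)/5 = 34/5.
E[X | tails] = (12+1+7+9)/4 = 29/4.
By the law of total expectation,
E[X] = (1/2)·(34/5) + (1/2)·(29/4) = 281/40.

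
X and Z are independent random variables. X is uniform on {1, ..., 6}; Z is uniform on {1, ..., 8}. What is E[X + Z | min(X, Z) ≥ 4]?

11

P(min(X, Z) ≥ 4) = 5/16.
Summing (X+Z)·P(x,y) over outcomes with min(X, Z) ≥ 4 gives 55/16.
E[X + Z | min(X, Z) ≥ 4] = (55/16) / (5/16) = 11.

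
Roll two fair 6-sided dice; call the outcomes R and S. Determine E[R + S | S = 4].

15/2

Outcomes with S = 4: (1,4), (2,4), (3,4), (4,4), (5,4), (6,4), each with probability 1/36.
E[R + S | S = 4] = (5 + 6 + 7 + 8 + 9 + 10) / 6 = 15/2.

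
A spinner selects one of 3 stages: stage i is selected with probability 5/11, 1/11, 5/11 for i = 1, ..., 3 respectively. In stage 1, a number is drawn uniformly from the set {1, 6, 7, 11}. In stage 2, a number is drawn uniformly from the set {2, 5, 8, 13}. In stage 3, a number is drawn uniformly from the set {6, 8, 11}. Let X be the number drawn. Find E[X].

E[X | stage 1] = (1+6+7+11)/4 = 25/4.
E[X | stage 2] = (2+5+8+13)/4 = 7.
E[X | stage 3] = (6+8+11)/3 = 25/3.
E[X] = (5/11)·(25/4) + (1/11)·(7) + (5/11)·(25/3) = 959/132.

959/132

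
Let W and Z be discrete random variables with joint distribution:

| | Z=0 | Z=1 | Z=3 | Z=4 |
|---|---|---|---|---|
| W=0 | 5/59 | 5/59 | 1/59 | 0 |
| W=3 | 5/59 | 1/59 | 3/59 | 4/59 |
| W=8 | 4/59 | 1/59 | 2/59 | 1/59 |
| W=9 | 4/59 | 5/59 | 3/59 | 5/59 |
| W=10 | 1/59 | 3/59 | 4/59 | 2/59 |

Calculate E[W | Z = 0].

93/19

P(Z = 0) = 19/59.
Σ W·P over the event = 0·(5/59) + 3·(5/59) + 8·(4/59) + 9·(4/59) + 10·(1/59) = 93/59.
E[W | Z = 0] = (93/59) / (19/59) = 93/19.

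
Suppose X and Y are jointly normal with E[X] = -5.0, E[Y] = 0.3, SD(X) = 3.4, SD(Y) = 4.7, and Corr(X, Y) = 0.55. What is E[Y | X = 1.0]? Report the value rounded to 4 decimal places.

For a bivariate normal, E[Y | X=x] = μ_Y + ρ·(σ_Y/σ_X)·(x − μ_X).
E[Y | X=1.0] = 0.3 + (0.55)·(4.7/3.4)·(1.0 − (-5.0)) = 0.3 + (0.760294)·(6) = 4.8618.

4.8618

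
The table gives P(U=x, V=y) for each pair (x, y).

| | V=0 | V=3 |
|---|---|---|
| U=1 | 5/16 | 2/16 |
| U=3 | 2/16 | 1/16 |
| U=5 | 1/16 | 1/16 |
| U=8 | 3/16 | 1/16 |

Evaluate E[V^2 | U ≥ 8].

9/4

P(U ≥ 8) = 1/4.
Summing V^2·P(U=x,V=y) over the conditioning event gives 9/16.
E[V^2 | U ≥ 8] = (9/16) / (1/4) = 9/4.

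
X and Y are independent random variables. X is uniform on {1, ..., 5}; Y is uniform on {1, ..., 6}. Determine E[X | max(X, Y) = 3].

12/5

P(max(X, Y) = 3) = 1/6.
Summing X·P(x,y) over outcomes with max(X, Y) = 3 gives 2/5.
E[X | max(X, Y) = 3] = (2/5) / (1/6) = 12/5.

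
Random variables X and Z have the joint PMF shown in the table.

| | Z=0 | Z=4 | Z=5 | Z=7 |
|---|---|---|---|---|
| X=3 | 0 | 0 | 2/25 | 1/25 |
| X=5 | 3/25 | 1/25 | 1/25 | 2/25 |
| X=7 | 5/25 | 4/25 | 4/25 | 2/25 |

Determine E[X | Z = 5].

P(Z = 5) = 7/25.
Σ X·P over the event = 3·(2/25) + 5·(1/25) + 7·(4/25) = 39/25.
E[X | Z = 5] = (39/25) / (7/25) = 39/7.

39/7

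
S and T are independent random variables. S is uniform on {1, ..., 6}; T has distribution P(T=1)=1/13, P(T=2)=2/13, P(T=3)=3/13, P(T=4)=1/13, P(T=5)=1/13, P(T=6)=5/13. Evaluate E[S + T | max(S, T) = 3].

59/12

P(max(S, T) = 3) = 2/13.
Summing (S+T)·P(x,y) over outcomes with max(S, T) = 3 gives 59/78.
E[S + T | max(S, T) = 3] = (59/78) / (2/13) = 59/12.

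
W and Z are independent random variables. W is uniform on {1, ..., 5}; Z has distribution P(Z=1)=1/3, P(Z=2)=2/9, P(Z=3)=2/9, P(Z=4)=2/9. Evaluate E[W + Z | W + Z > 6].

P(W + Z > 6) = 4/15.
Summing (W+Z)·P(x,y) over outcomes with W + Z > 6 gives 92/45.
E[W + Z | W + Z > 6] = (92/45) / (4/15) = 23/3.

23/3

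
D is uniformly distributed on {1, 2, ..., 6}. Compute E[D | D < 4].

Given D < 4, D is equally likely to be any of {1, 2, 3}.
E[D | D < 4] = (1 + 2 + 3) / 3 = 2.

2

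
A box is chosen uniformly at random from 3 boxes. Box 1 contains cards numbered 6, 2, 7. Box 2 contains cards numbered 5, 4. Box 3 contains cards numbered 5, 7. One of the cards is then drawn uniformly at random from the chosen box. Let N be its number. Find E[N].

E[N | box 1] = (6+2+7)/3 = 5.
E[N | box 2] = (5+4)/2 = 9/2.
E[N | box 3] = (5+7)/2 = 6.
E[N] = (1/3)·(5) + (1/3)·(9/2) + (1/3)·(6) = 31/6.

31/6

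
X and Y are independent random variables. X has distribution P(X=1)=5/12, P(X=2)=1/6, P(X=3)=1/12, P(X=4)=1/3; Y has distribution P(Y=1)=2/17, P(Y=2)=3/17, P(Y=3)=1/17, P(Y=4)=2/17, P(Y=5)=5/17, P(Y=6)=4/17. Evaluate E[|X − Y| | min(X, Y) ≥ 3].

P(min(X, Y) ≥ 3) = 5/17.
Summing |X−Y|·P(x,y) over outcomes with min(X, Y) ≥ 3 gives 20/51.
E[|X − Y| | min(X, Y) ≥ 3] = (20/51) / (5/17) = 4/3.

4/3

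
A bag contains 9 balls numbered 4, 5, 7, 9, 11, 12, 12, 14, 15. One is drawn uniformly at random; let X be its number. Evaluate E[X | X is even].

P(X is even) = 4/9.
Σ over the event: 4·1/9 + 12·2/9 + 14·1/9 = 14/3.
E[X | X is even] = (14/3) / (4/9) = 21/2.

21/2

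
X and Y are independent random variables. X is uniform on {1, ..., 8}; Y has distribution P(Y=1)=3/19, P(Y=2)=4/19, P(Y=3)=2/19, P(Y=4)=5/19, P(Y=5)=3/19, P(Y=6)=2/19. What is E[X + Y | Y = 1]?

P(Y = 1) = 3/19.
Summing (X+Y)·P(x,y) over outcomes with Y = 1 gives 33/38.
E[X + Y | Y = 1] = (33/38) / (3/19) = 11/2.

11/2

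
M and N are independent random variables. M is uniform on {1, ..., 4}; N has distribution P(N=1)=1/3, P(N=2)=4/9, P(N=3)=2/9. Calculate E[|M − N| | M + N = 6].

P(M + N = 6) = 1/6.
Summing |M−N|·P(x,y) over outcomes with M + N = 6 gives 2/9.
E[|M − N| | M + N = 6] = (2/9) / (1/6) = 4/3.

4/3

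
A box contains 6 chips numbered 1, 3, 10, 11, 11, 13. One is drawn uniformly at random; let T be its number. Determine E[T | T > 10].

35/3

P(T > 10) = 1/2.
Σ over the event: 11·1/3 + 13·1/6 = 35/6.
E[T | T > 10] = (35/6) / (1/2) = 35/3.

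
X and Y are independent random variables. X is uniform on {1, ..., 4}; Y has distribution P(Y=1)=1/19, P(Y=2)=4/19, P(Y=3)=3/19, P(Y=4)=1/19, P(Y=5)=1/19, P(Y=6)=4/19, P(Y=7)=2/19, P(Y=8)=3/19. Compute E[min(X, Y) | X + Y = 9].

P(X + Y = 9) = 5/38.
Summing min(X,Y)·P(x,y) over outcomes with X + Y = 9 gives 23/76.
E[min(X, Y) | X + Y = 9] = (23/76) / (5/38) = 23/10.

23/10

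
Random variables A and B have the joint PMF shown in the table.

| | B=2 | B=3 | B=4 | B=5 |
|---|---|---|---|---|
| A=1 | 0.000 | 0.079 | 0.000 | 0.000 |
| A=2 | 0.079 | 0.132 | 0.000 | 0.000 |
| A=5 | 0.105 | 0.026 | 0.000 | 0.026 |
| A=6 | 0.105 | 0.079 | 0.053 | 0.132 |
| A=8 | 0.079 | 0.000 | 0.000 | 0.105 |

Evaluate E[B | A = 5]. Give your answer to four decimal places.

P(A = 5) = 0.157.
Summing B·P(A=x,B=y) over the conditioning event gives 0.418.
E[B | A = 5] = (0.418) / (0.157) = 2.6624.

2.6624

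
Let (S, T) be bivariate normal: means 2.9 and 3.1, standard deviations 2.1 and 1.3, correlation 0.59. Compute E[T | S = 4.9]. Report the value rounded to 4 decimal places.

3.8305

E[T | S=x] = μ_T + ρ(σ_T/σ_S)(x − μ_S) for jointly normal variables.
E[T | S=4.9] = 3.1 + (0.59)·(1.3/2.1)·(4.9 − (2.9)) = 3.1 + (0.36524)·(2) = 3.8305.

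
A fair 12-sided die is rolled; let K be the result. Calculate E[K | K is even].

7

Given K is even, K is equally likely to be any of {2, 4, 6, 8, 10, 12}.
E[K | K is even] = (2 + 4 + 6 + 8 + 10 + 12) / 6 = 7.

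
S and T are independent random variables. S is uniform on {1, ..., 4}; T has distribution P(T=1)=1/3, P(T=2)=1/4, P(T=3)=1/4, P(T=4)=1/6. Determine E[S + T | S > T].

34/7

P(S > T) = 7/16.
Summing (S+T)·P(x,y) over outcomes with S > T gives 17/8.
E[S + T | S > T] = (17/8) / (7/16) = 34/7.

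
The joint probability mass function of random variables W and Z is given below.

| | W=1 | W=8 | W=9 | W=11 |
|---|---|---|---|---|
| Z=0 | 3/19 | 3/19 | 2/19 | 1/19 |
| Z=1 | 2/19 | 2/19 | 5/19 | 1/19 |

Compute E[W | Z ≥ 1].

37/5

P(Z ≥ 1) = 10/19.
Summing W·P(W=x,Z=y) over the conditioning event gives 74/19.
E[W | Z ≥ 1] = (74/19) / (10/19) = 37/5.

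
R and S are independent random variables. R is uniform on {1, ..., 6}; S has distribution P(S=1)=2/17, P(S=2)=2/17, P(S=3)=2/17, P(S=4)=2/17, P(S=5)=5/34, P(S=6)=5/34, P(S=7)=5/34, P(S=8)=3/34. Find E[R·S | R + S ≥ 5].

529/30

P(R + S ≥ 5) = 15/17.
Summing RS·P(x,y) over outcomes with R + S ≥ 5 gives 529/34.
E[R·S | R + S ≥ 5] = (529/34) / (15/17) = 529/30.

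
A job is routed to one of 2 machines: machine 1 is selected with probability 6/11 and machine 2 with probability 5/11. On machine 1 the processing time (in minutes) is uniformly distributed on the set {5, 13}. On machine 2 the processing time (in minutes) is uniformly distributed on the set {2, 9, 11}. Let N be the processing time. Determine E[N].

272/33

E[N | machine 1] = (5+13)/2 = 9.
E[N | machine 2] = (2+9+11)/3 = 22/3.
E[N] = (6/11)·(9) + (5/11)·(22/3) = 272/33.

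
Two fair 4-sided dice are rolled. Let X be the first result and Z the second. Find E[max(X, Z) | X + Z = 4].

Outcomes with X + Z = 4: (1,3), (2,2), (3,1), each with probability 1/16.
E[max(X, Z) | X + Z = 4] = (3 + 2 + 3) / 3 = 8/3.

8/3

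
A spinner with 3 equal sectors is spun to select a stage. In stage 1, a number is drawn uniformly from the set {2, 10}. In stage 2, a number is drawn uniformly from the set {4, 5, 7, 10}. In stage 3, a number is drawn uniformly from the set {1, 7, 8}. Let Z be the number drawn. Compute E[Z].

107/18

E[Z | stage 1] = (2+10)/2 = 6.
E[Z | stage 2] = (4+5+7+10)/4 = 13/2.
E[Z | stage 3] = (1+7+8)/3 = 16/3.
By the law of total expectation,
E[Z] = (1/3)·(6) + (1/3)·(13/2) + (1/3)·(16/3) = 107/18.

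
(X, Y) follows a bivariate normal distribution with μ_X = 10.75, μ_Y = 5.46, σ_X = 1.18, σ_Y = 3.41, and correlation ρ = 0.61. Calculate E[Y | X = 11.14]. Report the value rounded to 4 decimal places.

6.1475

E[Y | X=x] = μ_Y + ρ(σ_Y/σ_X)(x − μ_X) for jointly normal variables.
E[Y | X=11.14] = 5.46 + (0.61)·(3.41/1.18)·(11.14 − (10.75)) = 5.46 + (1.7628)·(0.39) = 6.1475.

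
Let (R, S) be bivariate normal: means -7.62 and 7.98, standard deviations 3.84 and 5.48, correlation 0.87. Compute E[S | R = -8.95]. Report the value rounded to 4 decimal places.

The regression of S on R has slope ρ·σ_S/σ_R and passes through (μ_R, μ_S).
E[S | R=-8.95] = 7.98 + (0.87)·(5.48/3.84)·(-8.95 − (-7.62)) = 7.98 + (1.2416)·(-1.33) = 6.3287.

6.3287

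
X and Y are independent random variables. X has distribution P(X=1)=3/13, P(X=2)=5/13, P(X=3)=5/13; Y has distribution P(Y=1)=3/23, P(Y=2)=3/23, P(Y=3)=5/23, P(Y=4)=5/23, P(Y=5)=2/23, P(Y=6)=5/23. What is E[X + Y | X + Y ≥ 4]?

P(X + Y ≥ 4) = 266/299.
Summing (X+Y)·P(x,y) over outcomes with X + Y ≥ 4 gives 1646/299.
E[X + Y | X + Y ≥ 4] = (1646/299) / (266/299) = 823/133.

823/133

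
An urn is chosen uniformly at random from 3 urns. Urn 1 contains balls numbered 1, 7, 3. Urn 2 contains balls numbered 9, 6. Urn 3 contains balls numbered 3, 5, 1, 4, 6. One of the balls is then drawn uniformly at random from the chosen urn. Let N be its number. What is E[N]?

E[N | urn 1] = (1+7+3)/3 = 11/3.
E[N | urn 2] = (9+6)/2 = 15/2.
E[N | urn 3] = (3+5+1+4+6)/5 = 19/5.
By the law of total expectation,
E[N] = (1/3)·(11/3) + (1/3)·(15/2) + (1/3)·(19/5) = 449/90.

449/90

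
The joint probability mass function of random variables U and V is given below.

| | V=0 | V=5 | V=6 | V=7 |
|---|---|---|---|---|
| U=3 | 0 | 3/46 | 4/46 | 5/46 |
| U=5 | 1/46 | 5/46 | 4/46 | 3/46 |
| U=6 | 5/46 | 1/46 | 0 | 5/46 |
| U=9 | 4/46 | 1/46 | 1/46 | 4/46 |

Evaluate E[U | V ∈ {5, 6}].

90/19

P(V ∈ {5, 6}) = 19/46.
Σ U·P over the event = 3·(3/46) + 3·(4/46) + 5·(5/46) + 5·(4/46) + 6·(1/46) + 9·(1/46) + 9·(1/46) = 45/23.
E[U | V ∈ {5, 6}] = (45/23) / (19/46) = 90/19.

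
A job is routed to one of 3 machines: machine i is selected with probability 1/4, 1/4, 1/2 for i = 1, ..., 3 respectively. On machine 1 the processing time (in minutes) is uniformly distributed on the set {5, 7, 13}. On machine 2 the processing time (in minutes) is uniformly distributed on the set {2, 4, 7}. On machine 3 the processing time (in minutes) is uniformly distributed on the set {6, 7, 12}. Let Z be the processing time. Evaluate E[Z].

22/3

E[Z | machine 1] = (5+7+13)/3 = 25/3.
E[Z | machine 2] = (2+4+7)/3 = 13/3.
E[Z | machine 3] = (6+7+12)/3 = 25/3.
By the law of total expectation,
E[Z] = (1/4)·(25/3) + (1/4)·(13/3) + (1/2)·(25/3) = 22/3.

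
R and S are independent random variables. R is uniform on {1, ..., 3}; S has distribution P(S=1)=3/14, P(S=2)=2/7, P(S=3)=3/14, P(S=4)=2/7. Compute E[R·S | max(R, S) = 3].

87/16

P(max(R, S) = 3) = 8/21.
Summing RS·P(x,y) over outcomes with max(R, S) = 3 gives 29/14.
E[R·S | max(R, S) = 3] = (29/14) / (8/21) = 87/16.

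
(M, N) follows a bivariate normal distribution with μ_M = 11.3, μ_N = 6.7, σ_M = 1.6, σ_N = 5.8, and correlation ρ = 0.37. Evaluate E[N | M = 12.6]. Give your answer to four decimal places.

E[N | M=x] = μ_N + ρ(σ_N/σ_M)(x − μ_M) for jointly normal variables.
E[N | M=12.6] = 6.7 + (0.37)·(5.8/1.6)·(12.6 − (11.3)) = 6.7 + (1.34125)·(1.3) = 8.4436.

8.4436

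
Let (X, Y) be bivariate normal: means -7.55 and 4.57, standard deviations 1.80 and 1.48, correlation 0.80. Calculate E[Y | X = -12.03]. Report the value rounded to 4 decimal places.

The regression of Y on X has slope ρ·σ_Y/σ_X and passes through (μ_X, μ_Y).
E[Y | X=-12.03] = 4.57 + (0.80)·(1.48/1.80)·(-12.03 − (-7.55)) = 4.57 + (0.657778)·(-4.48) = 1.6232.

1.6232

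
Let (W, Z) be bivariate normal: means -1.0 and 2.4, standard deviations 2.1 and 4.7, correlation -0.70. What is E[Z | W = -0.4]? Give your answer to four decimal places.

E[Z | W=x] = μ_Z + ρ(σ_Z/σ_W)(x − μ_W) for jointly normal variables.
E[Z | W=-0.4] = 2.4 + (-0.70)·(4.7/2.1)·(-0.4 − (-1.0)) = 2.4 + (-1.5667)·(0.6) = 1.4600.

1.4600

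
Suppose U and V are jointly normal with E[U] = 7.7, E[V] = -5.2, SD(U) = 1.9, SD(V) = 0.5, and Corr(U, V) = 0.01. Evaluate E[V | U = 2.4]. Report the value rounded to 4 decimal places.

-5.2139

For a bivariate normal, E[V | U=x] = μ_V + ρ·(σ_V/σ_U)·(x − μ_U).
E[V | U=2.4] = -5.2 + (0.01)·(0.5/1.9)·(2.4 − (7.7)) = -5.2 + (0.0026316)·(-5.3) = -5.2139.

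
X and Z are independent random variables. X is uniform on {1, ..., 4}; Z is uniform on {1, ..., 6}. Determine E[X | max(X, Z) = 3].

12/5

Outcomes with max(X, Z) = 3: (1,3), (2,3), (3,1), (3,2), (3,3), each with probability 1/24.
E[X | max(X, Z) = 3] = (1 + 2 + 3 + 3 + 3) / 5 = 12/5.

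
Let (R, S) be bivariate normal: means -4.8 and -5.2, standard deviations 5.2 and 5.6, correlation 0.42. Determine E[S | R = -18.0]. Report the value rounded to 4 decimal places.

-11.1705

For a bivariate normal, E[S | R=x] = μ_S + ρ·(σ_S/σ_R)·(x − μ_R).
E[S | R=-18.0] = -5.2 + (0.42)·(5.6/5.2)·(-18.0 − (-4.8)) = -5.2 + (0.45231)·(-13.2) = -11.1705.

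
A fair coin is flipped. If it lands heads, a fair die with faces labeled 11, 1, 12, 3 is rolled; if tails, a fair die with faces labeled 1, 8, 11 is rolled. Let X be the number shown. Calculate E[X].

161/24

E[X | heads] = (11+1+12+3)/4 = 27/4.
E[X | tails] = (1+8+11)/3 = 20/3.
By the law of total expectation,
E[X] = (1/2)·(27/4) + (1/2)·(20/3) = 161/24.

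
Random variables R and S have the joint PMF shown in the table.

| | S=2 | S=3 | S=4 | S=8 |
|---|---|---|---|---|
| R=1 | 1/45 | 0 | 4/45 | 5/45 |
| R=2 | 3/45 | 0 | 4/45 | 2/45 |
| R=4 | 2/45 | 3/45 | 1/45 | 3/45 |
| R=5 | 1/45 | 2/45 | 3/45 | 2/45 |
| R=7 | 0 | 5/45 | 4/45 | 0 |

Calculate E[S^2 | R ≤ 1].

P(R ≤ 1) = 2/9.
Σ S^2·P over the event = 4·(1/45) + 16·(4/45) + 64·(5/45) = 388/45.
E[S^2 | R ≤ 1] = (388/45) / (2/9) = 194/5.

194/5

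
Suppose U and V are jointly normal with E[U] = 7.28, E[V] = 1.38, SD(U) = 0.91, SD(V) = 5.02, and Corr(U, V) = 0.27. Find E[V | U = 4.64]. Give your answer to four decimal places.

E[V | U=x] = μ_V + ρ(σ_V/σ_U)(x − μ_U) for jointly normal variables.
E[V | U=4.64] = 1.38 + (0.27)·(5.02/0.91)·(4.64 − (7.28)) = 1.38 + (1.48945)·(-2.64) = -2.5521.

-2.5521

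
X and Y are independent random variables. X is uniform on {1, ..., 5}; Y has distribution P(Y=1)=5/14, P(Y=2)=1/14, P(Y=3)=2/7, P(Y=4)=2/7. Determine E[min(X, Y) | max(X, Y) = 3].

31/18

P(max(X, Y) = 3) = 9/35.
Summing min(X,Y)·P(x,y) over outcomes with max(X, Y) = 3 gives 31/70.
E[min(X, Y) | max(X, Y) = 3] = (31/70) / (9/35) = 31/18.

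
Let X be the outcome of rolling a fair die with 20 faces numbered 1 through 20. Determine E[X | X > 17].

Given X > 17, X is equally likely to be any of {18, 19, 20}.
E[X | X > 17] = (18 + 19 + 20) / 3 = 19.

19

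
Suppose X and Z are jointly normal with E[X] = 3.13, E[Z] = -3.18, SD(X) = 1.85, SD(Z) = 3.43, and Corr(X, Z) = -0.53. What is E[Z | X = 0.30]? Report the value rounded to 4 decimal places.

E[Z | X=x] = μ_Z + ρ(σ_Z/σ_X)(x − μ_X) for jointly normal variables.
E[Z | X=0.30] = -3.18 + (-0.53)·(3.43/1.85)·(0.30 − (3.13)) = -3.18 + (-0.98265)·(-2.83) = -0.3991.

-0.3991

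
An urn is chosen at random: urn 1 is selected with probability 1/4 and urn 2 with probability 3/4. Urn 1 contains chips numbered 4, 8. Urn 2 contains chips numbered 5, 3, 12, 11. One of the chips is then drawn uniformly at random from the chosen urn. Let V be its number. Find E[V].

E[V | urn 1] = (4+8)/2 = 6.
E[V | urn 2] = (5+3+12+11)/4 = 31/4.
By the law of total expectation,
E[V] = (1/4)·(6) + (3/4)·(31/4) = 117/16.

117/16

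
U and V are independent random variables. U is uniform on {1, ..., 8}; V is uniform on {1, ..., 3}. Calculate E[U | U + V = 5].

3

Outcomes with U + V = 5: (2,3), (3,2), (4,1), each with probability 1/24.
E[U | U + V = 5] = (2 + 3 + 4) / 3 = 3.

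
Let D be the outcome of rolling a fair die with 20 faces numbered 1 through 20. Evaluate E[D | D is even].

Given D is even, D is equally likely to be any of {2, 4, 6, 8, 10, 12, 14, 16, 18, 20}.
E[D | D is even] = (2 + 4 + 6 + 8 + 10 + 12 + 14 + 16 + 18 + 20) / 10 = 11.

11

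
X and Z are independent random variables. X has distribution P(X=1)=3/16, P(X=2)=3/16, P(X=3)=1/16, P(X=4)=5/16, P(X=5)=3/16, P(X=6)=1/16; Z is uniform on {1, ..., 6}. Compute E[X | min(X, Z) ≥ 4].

P(min(X, Z) ≥ 4) = 9/32.
Summing X·P(x,y) over outcomes with min(X, Z) ≥ 4 gives 41/32.
E[X | min(X, Z) ≥ 4] = (41/32) / (9/32) = 41/9.

41/9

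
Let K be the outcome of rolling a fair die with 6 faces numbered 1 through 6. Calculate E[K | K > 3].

5

Given K > 3, K is equally likely to be any of {4, 5, 6}.
E[K | K > 3] = (4 + 5 + 6) / 3 = 5.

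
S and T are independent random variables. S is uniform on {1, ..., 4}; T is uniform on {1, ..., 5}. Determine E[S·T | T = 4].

10

P(T = 4) = 1/5.
Summing ST·P(x,y) over outcomes with T = 4 gives 2.
E[S·T | T = 4] = (2) / (1/5) = 10.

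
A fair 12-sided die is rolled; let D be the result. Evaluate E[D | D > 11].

Given D > 11, D is equally likely to be any of {12}.
E[D | D > 11] = (12) / 1 = 12.

12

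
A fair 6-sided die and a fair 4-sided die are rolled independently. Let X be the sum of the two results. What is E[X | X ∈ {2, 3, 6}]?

P(X ∈ {2, 3, 6}) = 7/24.
Σ over the event: 2·1/24 + 3·1/12 + 6·1/6 = 4/3.
E[X | X ∈ {2, 3, 6}] = (4/3) / (7/24) = 32/7.

32/7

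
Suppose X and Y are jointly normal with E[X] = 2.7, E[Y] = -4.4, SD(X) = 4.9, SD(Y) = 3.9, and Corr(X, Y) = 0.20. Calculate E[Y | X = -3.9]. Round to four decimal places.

-5.4506

For a bivariate normal, E[Y | X=x] = μ_Y + ρ·(σ_Y/σ_X)·(x − μ_X).
E[Y | X=-3.9] = -4.4 + (0.20)·(3.9/4.9)·(-3.9 − (2.7)) = -4.4 + (0.15918)·(-6.6) = -5.4506.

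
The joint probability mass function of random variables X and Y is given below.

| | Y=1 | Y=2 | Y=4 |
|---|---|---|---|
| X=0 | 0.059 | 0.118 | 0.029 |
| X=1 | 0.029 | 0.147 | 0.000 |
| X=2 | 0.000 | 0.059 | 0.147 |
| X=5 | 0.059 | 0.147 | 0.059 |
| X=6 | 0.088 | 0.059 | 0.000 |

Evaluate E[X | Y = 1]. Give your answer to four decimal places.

3.6255

P(Y = 1) = 0.235.
Σ X·P over the event = 0·(0.059) + 1·(0.029) + 5·(0.059) + 6·(0.088) = 0.852.
E[X | Y = 1] = (0.852) / (0.235) = 3.6255.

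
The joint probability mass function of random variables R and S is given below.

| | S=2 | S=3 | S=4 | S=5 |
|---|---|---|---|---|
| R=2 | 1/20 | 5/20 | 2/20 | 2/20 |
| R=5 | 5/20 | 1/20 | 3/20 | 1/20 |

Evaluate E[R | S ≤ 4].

61/17

P(S ≤ 4) = 17/20.
Σ R·P over the event = 2·(1/20) + 2·(5/20) + 2·(2/20) + 5·(5/20) + 5·(1/20) + 5·(3/20) = 61/20.
E[R | S ≤ 4] = (61/20) / (17/20) = 61/17.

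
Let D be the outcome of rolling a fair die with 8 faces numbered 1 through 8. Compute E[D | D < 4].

2

Given D < 4, D is equally likely to be any of {1, 2, 3}.
E[D | D < 4] = (1 + 2 + 3) / 3 = 2.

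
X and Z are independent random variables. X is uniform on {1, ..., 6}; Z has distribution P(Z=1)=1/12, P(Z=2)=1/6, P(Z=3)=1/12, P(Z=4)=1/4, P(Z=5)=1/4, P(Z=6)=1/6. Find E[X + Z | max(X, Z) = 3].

29/6

P(max(X, Z) = 3) = 1/12.
Summing (X+Z)·P(x,y) over outcomes with max(X, Z) = 3 gives 29/72.
E[X + Z | max(X, Z) = 3] = (29/72) / (1/12) = 29/6.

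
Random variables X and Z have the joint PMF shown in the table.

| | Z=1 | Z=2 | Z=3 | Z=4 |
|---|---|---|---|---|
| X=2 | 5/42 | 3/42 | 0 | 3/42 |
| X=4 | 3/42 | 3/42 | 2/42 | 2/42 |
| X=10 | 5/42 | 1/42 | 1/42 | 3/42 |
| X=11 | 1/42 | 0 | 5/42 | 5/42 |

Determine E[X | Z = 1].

P(Z = 1) = 1/3.
Σ X·P over the event = 2·(5/42) + 4·(3/42) + 10·(5/42) + 11·(1/42) = 83/42.
E[X | Z = 1] = (83/42) / (1/3) = 83/14.

83/14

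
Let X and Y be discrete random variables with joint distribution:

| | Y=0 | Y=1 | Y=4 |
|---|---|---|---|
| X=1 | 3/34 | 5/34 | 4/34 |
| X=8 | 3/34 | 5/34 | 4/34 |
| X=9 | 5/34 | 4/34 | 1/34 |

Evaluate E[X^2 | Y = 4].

P(Y = 4) = 9/34.
Σ X^2·P over the event = 1·(4/34) + 64·(4/34) + 81·(1/34) = 341/34.
E[X^2 | Y = 4] = (341/34) / (9/34) = 341/9.

341/9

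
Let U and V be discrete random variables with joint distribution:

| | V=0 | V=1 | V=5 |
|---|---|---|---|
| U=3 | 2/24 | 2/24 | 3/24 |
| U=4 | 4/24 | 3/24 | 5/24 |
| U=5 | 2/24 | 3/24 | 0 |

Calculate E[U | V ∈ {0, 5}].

61/16

P(V ∈ {0, 5}) = 2/3.
Σ U·P over the event = 3·(2/24) + 3·(3/24) + 4·(4/24) + 4·(5/24) + 5·(2/24) = 61/24.
E[U | V ∈ {0, 5}] = (61/24) / (2/3) = 61/16.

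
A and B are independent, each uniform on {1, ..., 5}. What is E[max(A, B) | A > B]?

P(A > B) = 2/5.
Summing max(A,B)·P(x,y) over outcomes with A > B gives 8/5.
E[max(A, B) | A > B] = (8/5) / (2/5) = 4.

4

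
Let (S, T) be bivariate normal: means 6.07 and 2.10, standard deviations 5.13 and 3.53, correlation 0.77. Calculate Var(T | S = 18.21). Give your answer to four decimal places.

5.0728

For a bivariate normal, Var(T | S=x) = σ_T²(1 − ρ²).
Var(T | S=18.21) = (3.53)²·(1 − (0.77)²) = 12.4609·0.4071 = 5.0728.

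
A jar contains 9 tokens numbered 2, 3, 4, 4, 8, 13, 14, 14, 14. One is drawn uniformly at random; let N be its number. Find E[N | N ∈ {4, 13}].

7

P(N ∈ {4, 13}) = 1/3.
Σ over the event: 4·2/9 + 13·1/9 = 7/3.
E[N | N ∈ {4, 13}] = (7/3) / (1/3) = 7.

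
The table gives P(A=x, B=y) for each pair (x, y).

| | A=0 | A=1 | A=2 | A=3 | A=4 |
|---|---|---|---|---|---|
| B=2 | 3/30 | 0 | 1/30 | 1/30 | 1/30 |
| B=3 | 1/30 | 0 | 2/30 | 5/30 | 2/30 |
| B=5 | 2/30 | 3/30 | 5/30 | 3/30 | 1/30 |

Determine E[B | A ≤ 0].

19/6

P(A ≤ 0) = 1/5.
Σ B·P over the event = 2·(3/30) + 3·(1/30) + 5·(2/30) = 19/30.
E[B | A ≤ 0] = (19/30) / (1/5) = 19/6.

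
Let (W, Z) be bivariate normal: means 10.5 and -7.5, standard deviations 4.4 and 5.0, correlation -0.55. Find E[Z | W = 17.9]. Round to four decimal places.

The regression of Z on W has slope ρ·σ_Z/σ_W and passes through (μ_W, μ_Z).
E[Z | W=17.9] = -7.5 + (-0.55)·(5.0/4.4)·(17.9 − (10.5)) = -7.5 + (-0.625)·(7.4) = -12.1250.

-12.1250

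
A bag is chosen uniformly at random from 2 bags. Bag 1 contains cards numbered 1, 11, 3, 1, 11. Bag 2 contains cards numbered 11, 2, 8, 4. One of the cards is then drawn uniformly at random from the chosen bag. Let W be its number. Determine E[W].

E[W | bag 1] = (1+11+3+1+11)/5 = 27/5.
E[W | bag 2] = (11+2+8+4)/4 = 25/4.
By the law of total expectation,
E[W] = (1/2)·(27/5) + (1/2)·(25/4) = 233/40.

233/40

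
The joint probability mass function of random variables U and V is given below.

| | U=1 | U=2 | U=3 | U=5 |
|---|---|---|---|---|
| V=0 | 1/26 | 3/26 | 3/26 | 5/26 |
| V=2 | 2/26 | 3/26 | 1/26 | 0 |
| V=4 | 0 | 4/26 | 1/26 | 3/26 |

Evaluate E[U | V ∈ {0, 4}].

P(V ∈ {0, 4}) = 10/13.
Σ U·P over the event = 1·(1/26) + 2·(3/26) + 2·(4/26) + 3·(3/26) + 3·(1/26) + 5·(5/26) + 5·(3/26) = 67/26.
E[U | V ∈ {0, 4}] = (67/26) / (10/13) = 67/20.

67/20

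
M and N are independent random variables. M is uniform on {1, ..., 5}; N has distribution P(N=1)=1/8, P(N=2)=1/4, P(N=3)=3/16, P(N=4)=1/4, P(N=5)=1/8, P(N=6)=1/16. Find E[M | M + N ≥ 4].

P(M + N ≥ 4) = 9/10.
Summing M·P(x,y) over outcomes with M + N ≥ 4 gives 23/8.
E[M | M + N ≥ 4] = (23/8) / (9/10) = 115/36.

115/36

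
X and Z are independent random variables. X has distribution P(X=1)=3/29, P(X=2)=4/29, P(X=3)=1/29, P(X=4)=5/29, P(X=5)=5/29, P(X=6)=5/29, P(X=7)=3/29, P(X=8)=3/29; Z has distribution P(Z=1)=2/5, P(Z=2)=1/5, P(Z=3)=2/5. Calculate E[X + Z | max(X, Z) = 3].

89/19

P(max(X, Z) = 3) = 19/145.
Summing (X+Z)·P(x,y) over outcomes with max(X, Z) = 3 gives 89/145.
E[X + Z | max(X, Z) = 3] = (89/145) / (19/145) = 89/19.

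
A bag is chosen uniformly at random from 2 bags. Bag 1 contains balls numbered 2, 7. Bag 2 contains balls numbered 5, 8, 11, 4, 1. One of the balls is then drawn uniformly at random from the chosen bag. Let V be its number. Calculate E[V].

103/20

E[V | bag 1] = (2+7)/2 = 9/2.
E[V | bag 2] = (5+8+11+4+1)/5 = 29/5.
E[V] = (1/2)·(9/2) + (1/2)·(29/5) = 103/20.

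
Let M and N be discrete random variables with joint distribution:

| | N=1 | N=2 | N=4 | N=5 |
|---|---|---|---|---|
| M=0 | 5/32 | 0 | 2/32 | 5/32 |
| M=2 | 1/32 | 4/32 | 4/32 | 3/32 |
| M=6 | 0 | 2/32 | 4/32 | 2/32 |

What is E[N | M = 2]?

10/3

P(M = 2) = 3/8.
Summing N·P(M=x,N=y) over the conditioning event gives 5/4.
E[N | M = 2] = (5/4) / (3/8) = 10/3.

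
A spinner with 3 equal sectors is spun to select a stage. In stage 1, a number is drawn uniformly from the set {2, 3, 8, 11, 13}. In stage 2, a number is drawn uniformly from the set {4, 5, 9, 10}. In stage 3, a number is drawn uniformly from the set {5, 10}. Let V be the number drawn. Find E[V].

E[V | stage 1] = (2+3+8+11+13)/5 = 37/5.
E[V | stage 2] = (4+5+9+10)/4 = 7.
E[V | stage 3] = (5+10)/2 = 15/2.
By the law of total expectation,
E[V] = (1/3)·(37/5) + (1/3)·(7) + (1/3)·(15/2) = 73/10.

73/10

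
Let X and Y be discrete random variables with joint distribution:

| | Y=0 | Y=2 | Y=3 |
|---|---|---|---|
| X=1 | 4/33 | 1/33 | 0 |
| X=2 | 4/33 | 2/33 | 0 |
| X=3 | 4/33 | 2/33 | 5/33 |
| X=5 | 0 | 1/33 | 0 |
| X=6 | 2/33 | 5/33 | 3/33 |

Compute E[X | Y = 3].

P(Y = 3) = 8/33.
Σ X·P over the event = 3·(5/33) + 6·(3/33) = 1.
E[X | Y = 3] = (1) / (8/33) = 33/8.

33/8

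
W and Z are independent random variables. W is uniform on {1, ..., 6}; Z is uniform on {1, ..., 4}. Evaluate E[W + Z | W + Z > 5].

P(W + Z > 5) = 7/12.
Summing (W+Z)·P(x,y) over outcomes with W + Z > 5 gives 13/3.
E[W + Z | W + Z > 5] = (13/3) / (7/12) = 52/7.

52/7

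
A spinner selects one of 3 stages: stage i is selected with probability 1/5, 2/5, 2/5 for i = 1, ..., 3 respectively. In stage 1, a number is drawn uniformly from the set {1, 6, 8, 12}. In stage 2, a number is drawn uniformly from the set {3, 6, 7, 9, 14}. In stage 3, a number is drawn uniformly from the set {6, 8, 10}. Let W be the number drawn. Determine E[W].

767/100

E[W | stage 1] = (1+6+8+12)/4 = 27/4.
E[W | stage 2] = (3+6+7+9+14)/5 = 39/5.
E[W | stage 3] = (6+8+10)/3 = 8.
E[W] = (1/5)·(27/4) + (2/5)·(39/5) + (2/5)·(8) = 767/100.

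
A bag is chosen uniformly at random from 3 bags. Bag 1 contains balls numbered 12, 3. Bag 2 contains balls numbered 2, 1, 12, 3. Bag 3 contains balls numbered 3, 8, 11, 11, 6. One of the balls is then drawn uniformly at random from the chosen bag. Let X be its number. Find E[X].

E[X | bag 1] = (12+3)/2 = 15/2.
E[X | bag 2] = (2+1+12+3)/4 = 9/2.
E[X | bag 3] = (3+8+11+11+6)/5 = 39/5.
By the law of total expectation,
E[X] = (1/3)·(15/2) + (1/3)·(9/2) + (1/3)·(39/5) = 33/5.

33/5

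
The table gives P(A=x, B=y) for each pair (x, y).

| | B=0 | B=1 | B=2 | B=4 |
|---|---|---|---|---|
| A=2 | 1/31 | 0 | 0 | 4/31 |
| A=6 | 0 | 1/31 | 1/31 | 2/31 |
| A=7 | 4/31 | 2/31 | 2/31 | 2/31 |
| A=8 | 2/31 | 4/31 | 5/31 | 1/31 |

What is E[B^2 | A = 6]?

P(A = 6) = 4/31.
Σ B^2·P over the event = 1·(1/31) + 4·(1/31) + 16·(2/31) = 37/31.
E[B^2 | A = 6] = (37/31) / (4/31) = 37/4.

37/4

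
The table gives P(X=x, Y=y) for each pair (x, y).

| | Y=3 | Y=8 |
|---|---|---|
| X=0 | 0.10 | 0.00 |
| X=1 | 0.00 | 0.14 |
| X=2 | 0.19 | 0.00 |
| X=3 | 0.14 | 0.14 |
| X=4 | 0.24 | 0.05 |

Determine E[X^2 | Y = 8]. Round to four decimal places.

P(Y = 8) = 0.33.
Σ X^2·P over the event = 1·(0.14) + 9·(0.14) + 16·(0.05) = 2.20.
E[X^2 | Y = 8] = (2.20) / (0.33) = 6.6667.

6.6667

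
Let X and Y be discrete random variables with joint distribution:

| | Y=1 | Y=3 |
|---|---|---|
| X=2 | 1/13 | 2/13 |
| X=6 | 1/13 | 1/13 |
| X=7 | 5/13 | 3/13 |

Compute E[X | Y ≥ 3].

31/6

P(Y ≥ 3) = 6/13.
Σ X·P over the event = 2·(2/13) + 6·(1/13) + 7·(3/13) = 31/13.
E[X | Y ≥ 3] = (31/13) / (6/13) = 31/6.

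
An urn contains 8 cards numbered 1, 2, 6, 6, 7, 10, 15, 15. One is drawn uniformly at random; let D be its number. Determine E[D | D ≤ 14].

16/3

P(D ≤ 14) = 3/4.
Σ over the event: 1·1/8 + 2·1/8 + 6·1/4 + 7·1/8 + 10·1/8 = 4.
E[D | D ≤ 14] = (4) / (3/4) = 16/3.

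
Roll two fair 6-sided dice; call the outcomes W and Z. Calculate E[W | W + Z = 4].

2

Outcomes with W + Z = 4: (1,3), (2,2), (3,1), each with probability 1/36.
E[W | W + Z = 4] = (1 + 2 + 3) / 3 = 2.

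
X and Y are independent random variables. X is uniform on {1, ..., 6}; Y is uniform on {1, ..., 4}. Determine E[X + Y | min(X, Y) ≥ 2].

7

P(min(X, Y) ≥ 2) = 5/8.
Summing (X+Y)·P(x,y) over outcomes with min(X, Y) ≥ 2 gives 35/8.
E[X + Y | min(X, Y) ≥ 2] = (35/8) / (5/8) = 7.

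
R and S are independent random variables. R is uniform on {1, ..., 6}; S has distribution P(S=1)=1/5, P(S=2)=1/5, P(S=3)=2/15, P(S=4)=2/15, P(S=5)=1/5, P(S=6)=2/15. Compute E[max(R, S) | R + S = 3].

2

P(R + S = 3) = 1/15.
Summing max(R,S)·P(x,y) over outcomes with R + S = 3 gives 2/15.
E[max(R, S) | R + S = 3] = (2/15) / (1/15) = 2.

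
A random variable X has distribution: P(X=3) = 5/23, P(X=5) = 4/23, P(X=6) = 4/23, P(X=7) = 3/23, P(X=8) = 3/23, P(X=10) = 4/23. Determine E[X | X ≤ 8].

P(X ≤ 8) = 19/23.
Σ over the event: 3·5/23 + 5·4/23 + 6·4/23 + 7·3/23 + 8·3/23 = 104/23.
E[X | X ≤ 8] = (104/23) / (19/23) = 104/19.

104/19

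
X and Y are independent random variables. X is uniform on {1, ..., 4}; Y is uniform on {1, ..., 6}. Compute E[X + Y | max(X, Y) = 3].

24/5

Outcomes with max(X, Y) = 3: (1,3), (2,3), (3,1), (3,2), (3,3), each with probability 1/24.
E[X + Y | max(X, Y) = 3] = (4 + 5 + 4 + 5 + 6) / 5 = 24/5.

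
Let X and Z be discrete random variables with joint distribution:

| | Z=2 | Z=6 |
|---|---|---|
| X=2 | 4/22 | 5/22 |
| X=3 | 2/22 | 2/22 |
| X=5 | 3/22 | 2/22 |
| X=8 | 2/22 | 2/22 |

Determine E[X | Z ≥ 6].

42/11

P(Z ≥ 6) = 1/2.
Summing X·P(X=x,Z=y) over the conditioning event gives 21/11.
E[X | Z ≥ 6] = (21/11) / (1/2) = 42/11.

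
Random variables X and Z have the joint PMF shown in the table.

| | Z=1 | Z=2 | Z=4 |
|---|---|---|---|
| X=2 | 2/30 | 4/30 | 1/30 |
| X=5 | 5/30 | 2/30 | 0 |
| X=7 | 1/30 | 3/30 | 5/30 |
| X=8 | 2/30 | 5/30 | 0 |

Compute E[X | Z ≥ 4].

37/6

P(Z ≥ 4) = 1/5.
Σ X·P over the event = 2·(1/30) + 7·(5/30) = 37/30.
E[X | Z ≥ 4] = (37/30) / (1/5) = 37/6.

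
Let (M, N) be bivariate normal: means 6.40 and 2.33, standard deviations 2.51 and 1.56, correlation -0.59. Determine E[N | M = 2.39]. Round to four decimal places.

3.8004

For a bivariate normal, E[N | M=x] = μ_N + ρ·(σ_N/σ_M)·(x − μ_M).
E[N | M=2.39] = 2.33 + (-0.59)·(1.56/2.51)·(2.39 − (6.40)) = 2.33 + (-0.36669)·(-4.01) = 3.8004.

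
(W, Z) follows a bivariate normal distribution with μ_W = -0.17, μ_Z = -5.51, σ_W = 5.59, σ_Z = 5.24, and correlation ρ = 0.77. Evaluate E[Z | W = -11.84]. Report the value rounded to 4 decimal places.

E[Z | W=x] = μ_Z + ρ(σ_Z/σ_W)(x − μ_W) for jointly normal variables.
E[Z | W=-11.84] = -5.51 + (0.77)·(5.24/5.59)·(-11.84 − (-0.17)) = -5.51 + (0.72179)·(-11.67) = -13.9333.

-13.9333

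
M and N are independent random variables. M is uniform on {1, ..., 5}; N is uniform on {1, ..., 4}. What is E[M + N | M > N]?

6

Outcomes with M > N: (2,1), (3,1), (3,2), (4,1), (4,2), (4,3), (5,1), (5,2), (5,3), (5,4), each with probability 1/20.
E[M + N | M > N] = (3 + 4 + 5 + 5 + 6 + 7 + 6 + 7 + 8 + 9) / 10 = 6.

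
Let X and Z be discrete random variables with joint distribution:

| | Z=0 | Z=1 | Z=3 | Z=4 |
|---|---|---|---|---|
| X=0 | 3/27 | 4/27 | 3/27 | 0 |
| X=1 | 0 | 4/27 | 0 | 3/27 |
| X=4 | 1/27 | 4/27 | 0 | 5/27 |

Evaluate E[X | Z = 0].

1

P(Z = 0) = 4/27.
Σ X·P over the event = 0·(3/27) + 4·(1/27) = 4/27.
E[X | Z = 0] = (4/27) / (4/27) = 1.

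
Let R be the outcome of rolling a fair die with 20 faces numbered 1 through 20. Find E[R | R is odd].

Given R is odd, R is equally likely to be any of {1, 3, 5, 7, 9, 11, 13, 15, 17, 19}.
E[R | R is odd] = (1 + 3 + 5 + 7 + 9 + 11 + 13 + 15 + 17 + 19) / 10 = 10.

10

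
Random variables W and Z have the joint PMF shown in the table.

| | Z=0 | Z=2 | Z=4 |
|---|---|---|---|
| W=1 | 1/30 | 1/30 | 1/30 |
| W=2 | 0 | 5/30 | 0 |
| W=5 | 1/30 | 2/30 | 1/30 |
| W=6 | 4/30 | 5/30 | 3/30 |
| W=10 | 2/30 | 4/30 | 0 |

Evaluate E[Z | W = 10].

4/3

P(W = 10) = 1/5.
Σ Z·P over the event = 0·(2/30) + 2·(4/30) = 4/15.
E[Z | W = 10] = (4/15) / (1/5) = 4/3.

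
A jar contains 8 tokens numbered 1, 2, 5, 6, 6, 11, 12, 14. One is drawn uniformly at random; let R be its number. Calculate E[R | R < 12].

P(R < 12) = 3/4.
Σ over the event: 1·1/8 + 2·1/8 + 5·1/8 + 6·1/4 + 11·1/8 = 31/8.
E[R | R < 12] = (31/8) / (3/4) = 31/6.

31/6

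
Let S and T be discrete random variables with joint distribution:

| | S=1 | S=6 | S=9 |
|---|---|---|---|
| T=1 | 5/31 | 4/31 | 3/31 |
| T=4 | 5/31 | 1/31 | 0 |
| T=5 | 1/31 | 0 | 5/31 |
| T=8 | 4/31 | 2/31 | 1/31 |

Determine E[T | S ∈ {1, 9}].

49/12

P(S ∈ {1, 9}) = 24/31.
Σ T·P over the event = 1·(5/31) + 4·(5/31) + 5·(1/31) + 8·(4/31) + 1·(3/31) + 5·(5/31) + 8·(1/31) = 98/31.
E[T | S ∈ {1, 9}] = (98/31) / (24/31) = 49/12.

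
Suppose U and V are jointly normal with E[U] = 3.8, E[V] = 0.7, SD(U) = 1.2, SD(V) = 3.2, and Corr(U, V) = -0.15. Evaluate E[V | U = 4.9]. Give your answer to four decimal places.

0.2600

For a bivariate normal, E[V | U=x] = μ_V + ρ·(σ_V/σ_U)·(x − μ_U).
E[V | U=4.9] = 0.7 + (-0.15)·(3.2/1.2)·(4.9 − (3.8)) = 0.7 + (-0.4)·(1.1) = 0.2600.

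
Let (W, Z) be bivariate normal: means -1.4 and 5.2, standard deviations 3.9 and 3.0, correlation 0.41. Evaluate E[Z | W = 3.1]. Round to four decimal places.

6.6192

For a bivariate normal, E[Z | W=x] = μ_Z + ρ·(σ_Z/σ_W)·(x − μ_W).
E[Z | W=3.1] = 5.2 + (0.41)·(3.0/3.9)·(3.1 − (-1.4)) = 5.2 + (0.31538)·(4.5) = 6.6192.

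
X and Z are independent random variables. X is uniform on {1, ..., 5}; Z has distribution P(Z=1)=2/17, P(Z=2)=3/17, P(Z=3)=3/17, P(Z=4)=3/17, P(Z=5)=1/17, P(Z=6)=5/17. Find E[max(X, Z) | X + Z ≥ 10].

P(X + Z ≥ 10) = 11/85.
Summing max(X,Z)·P(x,y) over outcomes with X + Z ≥ 10 gives 13/17.
E[max(X, Z) | X + Z ≥ 10] = (13/17) / (11/85) = 65/11.

65/11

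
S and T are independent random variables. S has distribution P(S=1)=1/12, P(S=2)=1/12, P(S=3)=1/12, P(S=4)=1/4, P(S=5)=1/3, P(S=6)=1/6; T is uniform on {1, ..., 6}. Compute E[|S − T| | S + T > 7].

P(S + T > 7) = 19/36.
Summing |S−T|·P(x,y) over outcomes with S + T > 7 gives 3/4.
E[|S − T| | S + T > 7] = (3/4) / (19/36) = 27/19.

27/19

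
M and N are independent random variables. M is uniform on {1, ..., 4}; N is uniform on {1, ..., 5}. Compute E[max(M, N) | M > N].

10/3

Outcomes with M > N: (2,1), (3,1), (3,2), (4,1), (4,2), (4,3), each with probability 1/20.
E[max(M, N) | M > N] = (2 + 3 + 3 + 4 + 4 + 4) / 6 = 10/3.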